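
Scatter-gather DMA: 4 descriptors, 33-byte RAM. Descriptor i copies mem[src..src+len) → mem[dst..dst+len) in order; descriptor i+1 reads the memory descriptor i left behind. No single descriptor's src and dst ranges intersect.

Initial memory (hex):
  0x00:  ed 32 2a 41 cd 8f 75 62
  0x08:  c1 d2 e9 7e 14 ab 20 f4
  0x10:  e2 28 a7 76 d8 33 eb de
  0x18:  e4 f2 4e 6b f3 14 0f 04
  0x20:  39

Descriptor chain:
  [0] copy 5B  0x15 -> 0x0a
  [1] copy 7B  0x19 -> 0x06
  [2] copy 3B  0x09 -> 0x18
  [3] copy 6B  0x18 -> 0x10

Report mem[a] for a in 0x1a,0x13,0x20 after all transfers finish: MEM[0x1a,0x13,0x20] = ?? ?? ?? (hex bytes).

MEM[0x1a,0x13,0x20] = 0f 6b 39

#0 dst[0x0a+5] := {0x33,0xeb,0xde,0xe4,0xf2}
#1 dst[0x06+7] := {0xf2,0x4e,0x6b,0xf3,0x14,0x0f,0x04}
#2 dst[0x18+3] := {0xf3,0x14,0x0f}
#3 dst[0x10+6] := {0xf3,0x14,0x0f,0x6b,0xf3,0x14}
query mem[0x1a]=0x0f, mem[0x13]=0x6b, mem[0x20]=0x39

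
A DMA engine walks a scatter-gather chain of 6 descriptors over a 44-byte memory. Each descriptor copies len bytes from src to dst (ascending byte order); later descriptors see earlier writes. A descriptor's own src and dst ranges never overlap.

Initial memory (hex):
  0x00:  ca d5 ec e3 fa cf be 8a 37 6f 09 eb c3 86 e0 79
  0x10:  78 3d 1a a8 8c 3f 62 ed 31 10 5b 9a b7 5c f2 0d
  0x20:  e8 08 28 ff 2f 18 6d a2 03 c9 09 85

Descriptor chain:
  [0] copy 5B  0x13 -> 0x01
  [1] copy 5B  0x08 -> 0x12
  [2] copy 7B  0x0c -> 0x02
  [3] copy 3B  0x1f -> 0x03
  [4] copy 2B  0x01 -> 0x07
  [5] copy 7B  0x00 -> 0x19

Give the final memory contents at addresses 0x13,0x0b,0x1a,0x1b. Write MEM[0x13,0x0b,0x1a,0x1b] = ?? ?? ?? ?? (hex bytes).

MEM[0x13,0x0b,0x1a,0x1b] = 6f eb a8 c3

  after D0: wrote 5B at 0x01 = a88c3f62ed
  after D1: wrote 5B at 0x12 = 376f09ebc3
  after D2: wrote 7B at 0x02 = c386e079783d37
  after D3: wrote 3B at 0x03 = 0de808
  after D4: wrote 2B at 0x07 = a8c3
  after D5: wrote 7B at 0x19 = caa8c30de80878
query mem[0x13]=0x6f, mem[0x0b]=0xeb, mem[0x1a]=0xa8, mem[0x1b]=0xc3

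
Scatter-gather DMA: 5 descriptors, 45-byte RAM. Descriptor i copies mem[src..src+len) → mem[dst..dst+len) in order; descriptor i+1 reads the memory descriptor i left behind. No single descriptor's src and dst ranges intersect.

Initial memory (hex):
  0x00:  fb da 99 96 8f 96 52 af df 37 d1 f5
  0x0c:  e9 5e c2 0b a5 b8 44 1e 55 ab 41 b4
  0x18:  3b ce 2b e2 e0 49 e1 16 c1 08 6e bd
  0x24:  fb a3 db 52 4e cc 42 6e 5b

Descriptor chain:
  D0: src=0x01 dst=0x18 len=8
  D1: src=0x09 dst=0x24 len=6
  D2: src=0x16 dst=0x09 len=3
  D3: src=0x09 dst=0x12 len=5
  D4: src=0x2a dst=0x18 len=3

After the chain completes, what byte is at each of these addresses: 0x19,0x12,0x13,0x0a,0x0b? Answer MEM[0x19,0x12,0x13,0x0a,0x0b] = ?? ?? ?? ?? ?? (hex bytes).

MEM[0x19,0x12,0x13,0x0a,0x0b] = 6e 41 b4 b4 da

#0 dst[0x18+8] := {0xda,0x99,0x96,0x8f,0x96,0x52,0xaf,0xdf}
#1 dst[0x24+6] := {0x37,0xd1,0xf5,0xe9,0x5e,0xc2}
#2 dst[0x09+3] := {0x41,0xb4,0xda}
#3 dst[0x12+5] := {0x41,0xb4,0xda,0xe9,0x5e}
#4 dst[0x18+3] := {0x42,0x6e,0x5b}
query mem[0x19]=0x6e, mem[0x12]=0x41, mem[0x13]=0xb4, mem[0x0a]=0xb4, mem[0x0b]=0xda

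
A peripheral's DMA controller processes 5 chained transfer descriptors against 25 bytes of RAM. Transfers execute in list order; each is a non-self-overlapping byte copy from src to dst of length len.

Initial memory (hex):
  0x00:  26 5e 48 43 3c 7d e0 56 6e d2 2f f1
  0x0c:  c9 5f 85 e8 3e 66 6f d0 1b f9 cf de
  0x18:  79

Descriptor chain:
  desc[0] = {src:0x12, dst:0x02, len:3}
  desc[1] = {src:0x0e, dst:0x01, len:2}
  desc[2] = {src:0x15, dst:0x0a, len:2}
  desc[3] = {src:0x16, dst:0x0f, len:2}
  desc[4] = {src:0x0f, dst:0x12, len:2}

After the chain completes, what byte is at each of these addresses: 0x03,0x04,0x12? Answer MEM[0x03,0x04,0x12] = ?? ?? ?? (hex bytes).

D0: mem[0x02..0x04] <- [6f d0 1b]
D1: mem[0x01..0x02] <- [85 e8]
D2: mem[0x0a..0x0b] <- [f9 cf]
D3: mem[0x0f..0x10] <- [cf de]
D4: mem[0x12..0x13] <- [cf de]
query mem[0x03]=0xd0, mem[0x04]=0x1b, mem[0x12]=0xcf

MEM[0x03,0x04,0x12] = d0 1b cf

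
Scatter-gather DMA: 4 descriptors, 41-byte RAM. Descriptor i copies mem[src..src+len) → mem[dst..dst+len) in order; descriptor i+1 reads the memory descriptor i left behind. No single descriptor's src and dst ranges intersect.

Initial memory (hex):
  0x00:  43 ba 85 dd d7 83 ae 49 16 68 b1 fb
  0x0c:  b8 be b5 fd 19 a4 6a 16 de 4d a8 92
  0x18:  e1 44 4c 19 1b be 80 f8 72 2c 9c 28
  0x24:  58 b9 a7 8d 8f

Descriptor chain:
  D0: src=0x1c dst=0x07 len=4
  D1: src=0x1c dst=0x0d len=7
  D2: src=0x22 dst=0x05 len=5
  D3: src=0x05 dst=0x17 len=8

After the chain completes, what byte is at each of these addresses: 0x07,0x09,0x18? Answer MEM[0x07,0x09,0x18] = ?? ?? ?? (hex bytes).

  after D0: wrote 4B at 0x07 = 1bbe80f8
  after D1: wrote 7B at 0x0d = 1bbe80f8722c9c
  after D2: wrote 5B at 0x05 = 9c2858b9a7
  after D3: wrote 8B at 0x17 = 9c2858b9a7f8fbb8
query mem[0x07]=0x58, mem[0x09]=0xa7, mem[0x18]=0x28

MEM[0x07,0x09,0x18] = 58 a7 28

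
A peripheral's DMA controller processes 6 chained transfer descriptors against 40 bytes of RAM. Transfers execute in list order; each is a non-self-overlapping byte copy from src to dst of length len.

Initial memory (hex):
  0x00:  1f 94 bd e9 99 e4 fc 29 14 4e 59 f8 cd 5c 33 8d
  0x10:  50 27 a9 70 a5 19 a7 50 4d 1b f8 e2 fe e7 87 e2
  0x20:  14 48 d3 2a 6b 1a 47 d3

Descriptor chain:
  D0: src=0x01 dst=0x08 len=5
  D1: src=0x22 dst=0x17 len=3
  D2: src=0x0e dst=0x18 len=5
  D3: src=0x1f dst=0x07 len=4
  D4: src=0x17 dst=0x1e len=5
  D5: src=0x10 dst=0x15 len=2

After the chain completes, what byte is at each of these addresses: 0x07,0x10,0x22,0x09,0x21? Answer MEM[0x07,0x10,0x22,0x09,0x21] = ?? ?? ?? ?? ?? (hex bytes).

[0] 0x01->0x08 len=5 : 94 bd e9 99 e4
[1] 0x22->0x17 len=3 : d3 2a 6b
[2] 0x0e->0x18 len=5 : 33 8d 50 27 a9
[3] 0x1f->0x07 len=4 : e2 14 48 d3
[4] 0x17->0x1e len=5 : d3 33 8d 50 27
[5] 0x10->0x15 len=2 : 50 27
query mem[0x07]=0xe2, mem[0x10]=0x50, mem[0x22]=0x27, mem[0x09]=0x48, mem[0x21]=0x50

MEM[0x07,0x10,0x22,0x09,0x21] = e2 50 27 48 50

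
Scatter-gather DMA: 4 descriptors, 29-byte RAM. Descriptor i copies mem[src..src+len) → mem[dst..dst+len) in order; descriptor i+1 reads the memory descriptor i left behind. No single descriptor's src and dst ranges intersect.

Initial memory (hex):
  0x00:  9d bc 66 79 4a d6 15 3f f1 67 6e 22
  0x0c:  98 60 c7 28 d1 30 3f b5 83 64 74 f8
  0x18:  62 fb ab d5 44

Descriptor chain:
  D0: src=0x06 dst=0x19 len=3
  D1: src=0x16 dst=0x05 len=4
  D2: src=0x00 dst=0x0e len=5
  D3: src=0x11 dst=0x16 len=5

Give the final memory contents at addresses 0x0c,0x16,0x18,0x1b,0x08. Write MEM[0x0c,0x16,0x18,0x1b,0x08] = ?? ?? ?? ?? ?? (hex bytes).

MEM[0x0c,0x16,0x18,0x1b,0x08] = 98 79 b5 f1 15

D0: mem[0x19..0x1b] <- [15 3f f1]
D1: mem[0x05..0x08] <- [74 f8 62 15]
D2: mem[0x0e..0x12] <- [9d bc 66 79 4a]
D3: mem[0x16..0x1a] <- [79 4a b5 83 64]
query mem[0x0c]=0x98, mem[0x16]=0x79, mem[0x18]=0xb5, mem[0x1b]=0xf1, mem[0x08]=0x15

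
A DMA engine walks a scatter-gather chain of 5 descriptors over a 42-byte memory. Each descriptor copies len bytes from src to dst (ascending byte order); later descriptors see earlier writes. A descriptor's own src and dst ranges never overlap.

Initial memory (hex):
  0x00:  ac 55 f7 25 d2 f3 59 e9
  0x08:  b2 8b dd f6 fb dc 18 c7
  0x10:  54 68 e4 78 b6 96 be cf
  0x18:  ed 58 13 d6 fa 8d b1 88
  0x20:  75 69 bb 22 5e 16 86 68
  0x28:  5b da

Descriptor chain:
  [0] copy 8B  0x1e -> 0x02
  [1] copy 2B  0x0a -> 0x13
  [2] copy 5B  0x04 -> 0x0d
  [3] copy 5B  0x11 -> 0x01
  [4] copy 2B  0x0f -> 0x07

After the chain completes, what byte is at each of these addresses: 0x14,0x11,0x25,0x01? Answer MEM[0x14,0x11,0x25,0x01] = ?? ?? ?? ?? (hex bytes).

#0 dst[0x02+8] := {0xb1,0x88,0x75,0x69,0xbb,0x22,0x5e,0x16}
#1 dst[0x13+2] := {0xdd,0xf6}
#2 dst[0x0d+5] := {0x75,0x69,0xbb,0x22,0x5e}
#3 dst[0x01+5] := {0x5e,0xe4,0xdd,0xf6,0x96}
#4 dst[0x07+2] := {0xbb,0x22}
query mem[0x14]=0xf6, mem[0x11]=0x5e, mem[0x25]=0x16, mem[0x01]=0x5e

MEM[0x14,0x11,0x25,0x01] = f6 5e 16 5e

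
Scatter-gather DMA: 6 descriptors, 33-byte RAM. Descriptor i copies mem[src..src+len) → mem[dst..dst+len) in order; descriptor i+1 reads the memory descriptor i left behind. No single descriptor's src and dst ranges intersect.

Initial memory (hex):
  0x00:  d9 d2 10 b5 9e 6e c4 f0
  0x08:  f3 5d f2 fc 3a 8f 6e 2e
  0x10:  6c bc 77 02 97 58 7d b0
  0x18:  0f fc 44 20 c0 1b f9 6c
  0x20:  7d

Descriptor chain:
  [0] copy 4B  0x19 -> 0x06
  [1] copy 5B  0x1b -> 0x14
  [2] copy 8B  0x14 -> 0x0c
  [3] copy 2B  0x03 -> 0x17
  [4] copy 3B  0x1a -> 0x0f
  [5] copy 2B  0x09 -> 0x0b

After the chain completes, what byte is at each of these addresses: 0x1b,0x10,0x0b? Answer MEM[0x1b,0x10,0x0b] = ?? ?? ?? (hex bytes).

MEM[0x1b,0x10,0x0b] = 20 20 c0

  after D0: wrote 4B at 0x06 = fc4420c0
  after D1: wrote 5B at 0x14 = 20c01bf96c
  after D2: wrote 8B at 0x0c = 20c01bf96cfc4420
  after D3: wrote 2B at 0x17 = b59e
  after D4: wrote 3B at 0x0f = 4420c0
  after D5: wrote 2B at 0x0b = c0f2
query mem[0x1b]=0x20, mem[0x10]=0x20, mem[0x0b]=0xc0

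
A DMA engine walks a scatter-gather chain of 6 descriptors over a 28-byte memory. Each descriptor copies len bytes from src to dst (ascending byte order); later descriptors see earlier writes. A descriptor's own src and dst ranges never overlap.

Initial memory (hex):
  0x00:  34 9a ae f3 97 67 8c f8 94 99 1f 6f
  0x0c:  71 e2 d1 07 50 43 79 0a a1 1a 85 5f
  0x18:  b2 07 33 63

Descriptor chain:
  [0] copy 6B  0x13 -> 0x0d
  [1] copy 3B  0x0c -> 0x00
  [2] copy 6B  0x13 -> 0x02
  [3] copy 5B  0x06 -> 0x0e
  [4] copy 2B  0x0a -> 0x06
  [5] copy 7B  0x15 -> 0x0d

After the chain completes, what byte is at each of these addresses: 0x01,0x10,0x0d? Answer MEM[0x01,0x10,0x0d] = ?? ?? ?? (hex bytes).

  after D0: wrote 6B at 0x0d = 0aa11a855fb2
  after D1: wrote 3B at 0x00 = 710aa1
  after D2: wrote 6B at 0x02 = 0aa11a855fb2
  after D3: wrote 5B at 0x0e = 5fb294991f
  after D4: wrote 2B at 0x06 = 1f6f
  after D5: wrote 7B at 0x0d = 1a855fb2073363
query mem[0x01]=0x0a, mem[0x10]=0xb2, mem[0x0d]=0x1a

MEM[0x01,0x10,0x0d] = 0a b2 1a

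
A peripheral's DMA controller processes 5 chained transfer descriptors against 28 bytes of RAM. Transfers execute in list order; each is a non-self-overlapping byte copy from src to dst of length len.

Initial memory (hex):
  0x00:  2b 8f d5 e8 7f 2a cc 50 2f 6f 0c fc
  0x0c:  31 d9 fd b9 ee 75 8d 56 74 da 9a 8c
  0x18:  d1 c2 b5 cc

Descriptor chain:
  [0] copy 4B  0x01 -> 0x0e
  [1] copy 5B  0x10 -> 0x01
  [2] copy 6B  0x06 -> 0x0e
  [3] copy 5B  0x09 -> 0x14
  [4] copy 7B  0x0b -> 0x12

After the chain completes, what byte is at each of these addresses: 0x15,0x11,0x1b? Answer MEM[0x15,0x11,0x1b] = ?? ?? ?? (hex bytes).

MEM[0x15,0x11,0x1b] = cc 6f cc

#0 dst[0x0e+4] := {0x8f,0xd5,0xe8,0x7f}
#1 dst[0x01+5] := {0xe8,0x7f,0x8d,0x56,0x74}
#2 dst[0x0e+6] := {0xcc,0x50,0x2f,0x6f,0x0c,0xfc}
#3 dst[0x14+5] := {0x6f,0x0c,0xfc,0x31,0xd9}
#4 dst[0x12+7] := {0xfc,0x31,0xd9,0xcc,0x50,0x2f,0x6f}
query mem[0x15]=0xcc, mem[0x11]=0x6f, mem[0x1b]=0xcc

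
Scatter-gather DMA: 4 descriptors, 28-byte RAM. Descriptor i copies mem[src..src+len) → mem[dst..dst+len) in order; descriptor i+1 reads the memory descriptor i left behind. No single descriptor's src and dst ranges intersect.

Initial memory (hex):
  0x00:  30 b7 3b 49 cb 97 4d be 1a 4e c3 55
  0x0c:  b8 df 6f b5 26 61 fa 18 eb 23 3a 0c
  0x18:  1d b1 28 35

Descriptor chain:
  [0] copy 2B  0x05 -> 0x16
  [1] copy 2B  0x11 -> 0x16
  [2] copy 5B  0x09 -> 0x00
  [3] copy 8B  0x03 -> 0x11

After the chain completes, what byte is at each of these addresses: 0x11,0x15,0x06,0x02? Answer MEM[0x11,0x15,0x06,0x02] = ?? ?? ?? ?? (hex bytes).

  after D0: wrote 2B at 0x16 = 974d
  after D1: wrote 2B at 0x16 = 61fa
  after D2: wrote 5B at 0x00 = 4ec355b8df
  after D3: wrote 8B at 0x11 = b8df974dbe1a4ec3
query mem[0x11]=0xb8, mem[0x15]=0xbe, mem[0x06]=0x4d, mem[0x02]=0x55

MEM[0x11,0x15,0x06,0x02] = b8 be 4d 55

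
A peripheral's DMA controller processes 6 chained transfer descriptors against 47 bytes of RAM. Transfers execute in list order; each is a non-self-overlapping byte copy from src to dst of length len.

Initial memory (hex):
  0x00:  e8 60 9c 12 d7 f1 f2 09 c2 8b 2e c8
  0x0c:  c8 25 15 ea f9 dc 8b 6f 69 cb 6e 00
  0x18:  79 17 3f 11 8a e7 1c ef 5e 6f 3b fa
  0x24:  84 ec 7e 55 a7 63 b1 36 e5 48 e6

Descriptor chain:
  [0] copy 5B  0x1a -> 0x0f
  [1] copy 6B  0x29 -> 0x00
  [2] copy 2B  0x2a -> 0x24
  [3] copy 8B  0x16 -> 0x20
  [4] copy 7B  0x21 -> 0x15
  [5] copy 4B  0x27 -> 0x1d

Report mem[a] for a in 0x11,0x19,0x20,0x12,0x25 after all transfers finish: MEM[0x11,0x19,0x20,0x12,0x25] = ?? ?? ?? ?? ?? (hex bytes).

MEM[0x11,0x19,0x20,0x12,0x25] = 8a 11 b1 e7 11

[0] 0x1a->0x0f len=5 : 3f 11 8a e7 1c
[1] 0x29->0x00 len=6 : 63 b1 36 e5 48 e6
[2] 0x2a->0x24 len=2 : b1 36
[3] 0x16->0x20 len=8 : 6e 00 79 17 3f 11 8a e7
[4] 0x21->0x15 len=7 : 00 79 17 3f 11 8a e7
[5] 0x27->0x1d len=4 : e7 a7 63 b1
query mem[0x11]=0x8a, mem[0x19]=0x11, mem[0x20]=0xb1, mem[0x12]=0xe7, mem[0x25]=0x11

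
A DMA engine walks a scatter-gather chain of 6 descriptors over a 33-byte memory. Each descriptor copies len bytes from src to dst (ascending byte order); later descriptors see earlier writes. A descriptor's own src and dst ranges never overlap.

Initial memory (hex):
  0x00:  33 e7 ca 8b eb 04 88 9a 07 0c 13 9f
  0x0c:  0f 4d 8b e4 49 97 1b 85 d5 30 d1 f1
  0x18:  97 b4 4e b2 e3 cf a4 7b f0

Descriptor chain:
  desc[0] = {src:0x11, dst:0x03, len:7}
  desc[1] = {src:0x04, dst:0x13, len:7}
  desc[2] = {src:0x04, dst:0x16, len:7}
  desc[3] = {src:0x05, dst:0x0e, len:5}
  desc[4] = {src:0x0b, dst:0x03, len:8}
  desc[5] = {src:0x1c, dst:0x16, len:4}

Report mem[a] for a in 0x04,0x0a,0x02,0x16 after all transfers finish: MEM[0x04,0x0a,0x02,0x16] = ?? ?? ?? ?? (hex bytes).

D0: mem[0x03..0x09] <- [97 1b 85 d5 30 d1 f1]
D1: mem[0x13..0x19] <- [1b 85 d5 30 d1 f1 13]
D2: mem[0x16..0x1c] <- [1b 85 d5 30 d1 f1 13]
D3: mem[0x0e..0x12] <- [85 d5 30 d1 f1]
D4: mem[0x03..0x0a] <- [9f 0f 4d 85 d5 30 d1 f1]
D5: mem[0x16..0x19] <- [13 cf a4 7b]
query mem[0x04]=0x0f, mem[0x0a]=0xf1, mem[0x02]=0xca, mem[0x16]=0x13

MEM[0x04,0x0a,0x02,0x16] = 0f f1 ca 13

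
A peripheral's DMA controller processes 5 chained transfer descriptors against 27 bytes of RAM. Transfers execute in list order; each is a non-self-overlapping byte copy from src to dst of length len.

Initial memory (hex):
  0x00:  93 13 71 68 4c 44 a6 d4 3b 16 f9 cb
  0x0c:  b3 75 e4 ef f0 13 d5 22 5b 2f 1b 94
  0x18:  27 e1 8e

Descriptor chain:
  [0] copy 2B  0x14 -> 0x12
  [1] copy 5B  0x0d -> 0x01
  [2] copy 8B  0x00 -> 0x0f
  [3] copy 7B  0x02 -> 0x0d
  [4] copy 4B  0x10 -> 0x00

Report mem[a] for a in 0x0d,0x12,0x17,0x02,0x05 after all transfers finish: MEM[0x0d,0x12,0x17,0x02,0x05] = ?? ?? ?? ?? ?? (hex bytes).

#0 dst[0x12+2] := {0x5b,0x2f}
#1 dst[0x01+5] := {0x75,0xe4,0xef,0xf0,0x13}
#2 dst[0x0f+8] := {0x93,0x75,0xe4,0xef,0xf0,0x13,0xa6,0xd4}
#3 dst[0x0d+7] := {0xe4,0xef,0xf0,0x13,0xa6,0xd4,0x3b}
#4 dst[0x00+4] := {0x13,0xa6,0xd4,0x3b}
query mem[0x0d]=0xe4, mem[0x12]=0xd4, mem[0x17]=0x94, mem[0x02]=0xd4, mem[0x05]=0x13

MEM[0x0d,0x12,0x17,0x02,0x05] = e4 d4 94 d4 13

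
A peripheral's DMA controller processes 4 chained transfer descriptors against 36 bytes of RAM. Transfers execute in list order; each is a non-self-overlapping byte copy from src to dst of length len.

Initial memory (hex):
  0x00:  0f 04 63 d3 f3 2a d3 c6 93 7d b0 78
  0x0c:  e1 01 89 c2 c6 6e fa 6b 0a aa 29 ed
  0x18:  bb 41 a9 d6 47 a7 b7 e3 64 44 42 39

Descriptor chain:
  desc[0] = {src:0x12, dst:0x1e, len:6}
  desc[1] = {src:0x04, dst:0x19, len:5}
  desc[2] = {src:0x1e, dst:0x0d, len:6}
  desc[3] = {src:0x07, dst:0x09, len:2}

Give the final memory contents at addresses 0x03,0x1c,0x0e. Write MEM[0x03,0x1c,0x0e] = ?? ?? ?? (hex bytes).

[0] 0x12->0x1e len=6 : fa 6b 0a aa 29 ed
[1] 0x04->0x19 len=5 : f3 2a d3 c6 93
[2] 0x1e->0x0d len=6 : fa 6b 0a aa 29 ed
[3] 0x07->0x09 len=2 : c6 93
query mem[0x03]=0xd3, mem[0x1c]=0xc6, mem[0x0e]=0x6b

MEM[0x03,0x1c,0x0e] = d3 c6 6b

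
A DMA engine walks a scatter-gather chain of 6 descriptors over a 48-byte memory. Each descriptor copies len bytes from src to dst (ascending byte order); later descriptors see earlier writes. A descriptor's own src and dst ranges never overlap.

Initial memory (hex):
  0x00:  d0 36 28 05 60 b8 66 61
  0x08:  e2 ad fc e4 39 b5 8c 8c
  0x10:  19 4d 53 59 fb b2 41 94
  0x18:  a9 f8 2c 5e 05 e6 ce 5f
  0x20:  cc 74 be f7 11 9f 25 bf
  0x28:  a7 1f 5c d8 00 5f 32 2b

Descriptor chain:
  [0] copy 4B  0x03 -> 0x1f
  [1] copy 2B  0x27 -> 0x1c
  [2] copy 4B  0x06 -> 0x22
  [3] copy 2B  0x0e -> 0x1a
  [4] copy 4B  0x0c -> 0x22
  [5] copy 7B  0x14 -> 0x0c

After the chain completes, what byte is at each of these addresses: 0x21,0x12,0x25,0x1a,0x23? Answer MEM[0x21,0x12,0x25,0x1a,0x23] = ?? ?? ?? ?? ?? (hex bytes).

MEM[0x21,0x12,0x25,0x1a,0x23] = b8 8c 8c 8c b5

#0 dst[0x1f+4] := {0x05,0x60,0xb8,0x66}
#1 dst[0x1c+2] := {0xbf,0xa7}
#2 dst[0x22+4] := {0x66,0x61,0xe2,0xad}
#3 dst[0x1a+2] := {0x8c,0x8c}
#4 dst[0x22+4] := {0x39,0xb5,0x8c,0x8c}
#5 dst[0x0c+7] := {0xfb,0xb2,0x41,0x94,0xa9,0xf8,0x8c}
query mem[0x21]=0xb8, mem[0x12]=0x8c, mem[0x25]=0x8c, mem[0x1a]=0x8c, mem[0x23]=0xb5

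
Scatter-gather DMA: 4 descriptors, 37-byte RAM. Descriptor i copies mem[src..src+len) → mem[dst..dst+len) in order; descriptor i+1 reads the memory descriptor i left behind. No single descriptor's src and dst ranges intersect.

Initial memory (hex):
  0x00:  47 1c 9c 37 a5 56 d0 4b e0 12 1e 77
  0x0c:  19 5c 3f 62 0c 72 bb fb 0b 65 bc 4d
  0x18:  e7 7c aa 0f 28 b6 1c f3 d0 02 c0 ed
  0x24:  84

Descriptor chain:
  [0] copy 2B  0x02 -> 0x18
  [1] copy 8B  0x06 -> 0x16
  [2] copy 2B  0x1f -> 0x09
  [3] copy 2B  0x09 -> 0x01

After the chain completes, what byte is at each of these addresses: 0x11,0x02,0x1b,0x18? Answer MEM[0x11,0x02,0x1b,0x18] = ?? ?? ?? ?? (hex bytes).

MEM[0x11,0x02,0x1b,0x18] = 72 d0 77 e0

[0] 0x02->0x18 len=2 : 9c 37
[1] 0x06->0x16 len=8 : d0 4b e0 12 1e 77 19 5c
[2] 0x1f->0x09 len=2 : f3 d0
[3] 0x09->0x01 len=2 : f3 d0
query mem[0x11]=0x72, mem[0x02]=0xd0, mem[0x1b]=0x77, mem[0x18]=0xe0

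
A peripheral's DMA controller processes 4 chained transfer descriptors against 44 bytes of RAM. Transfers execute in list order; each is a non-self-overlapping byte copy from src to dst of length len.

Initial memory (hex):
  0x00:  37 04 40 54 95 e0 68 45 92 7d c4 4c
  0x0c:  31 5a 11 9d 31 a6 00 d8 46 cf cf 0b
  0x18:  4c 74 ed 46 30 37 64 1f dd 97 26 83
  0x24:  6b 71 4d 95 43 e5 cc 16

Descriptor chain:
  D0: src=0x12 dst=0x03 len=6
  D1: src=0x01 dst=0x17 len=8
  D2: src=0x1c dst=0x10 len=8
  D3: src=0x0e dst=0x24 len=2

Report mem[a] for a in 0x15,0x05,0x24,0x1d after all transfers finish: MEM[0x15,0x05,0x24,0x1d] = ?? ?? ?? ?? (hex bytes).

MEM[0x15,0x05,0x24,0x1d] = 97 46 11 cf

#0 dst[0x03+6] := {0x00,0xd8,0x46,0xcf,0xcf,0x0b}
#1 dst[0x17+8] := {0x04,0x40,0x00,0xd8,0x46,0xcf,0xcf,0x0b}
#2 dst[0x10+8] := {0xcf,0xcf,0x0b,0x1f,0xdd,0x97,0x26,0x83}
#3 dst[0x24+2] := {0x11,0x9d}
query mem[0x15]=0x97, mem[0x05]=0x46, mem[0x24]=0x11, mem[0x1d]=0xcf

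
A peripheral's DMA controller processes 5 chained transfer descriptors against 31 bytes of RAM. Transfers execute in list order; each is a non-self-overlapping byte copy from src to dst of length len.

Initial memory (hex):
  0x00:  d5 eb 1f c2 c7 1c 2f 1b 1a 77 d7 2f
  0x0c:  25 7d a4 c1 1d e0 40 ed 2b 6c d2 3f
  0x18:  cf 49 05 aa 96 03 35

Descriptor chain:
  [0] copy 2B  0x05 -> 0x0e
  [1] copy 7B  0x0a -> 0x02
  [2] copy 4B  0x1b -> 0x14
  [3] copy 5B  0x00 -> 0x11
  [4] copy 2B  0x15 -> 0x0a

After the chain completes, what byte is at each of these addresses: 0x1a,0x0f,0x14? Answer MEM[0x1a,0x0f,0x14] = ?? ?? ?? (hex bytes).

MEM[0x1a,0x0f,0x14] = 05 2f 2f

#0 dst[0x0e+2] := {0x1c,0x2f}
#1 dst[0x02+7] := {0xd7,0x2f,0x25,0x7d,0x1c,0x2f,0x1d}
#2 dst[0x14+4] := {0xaa,0x96,0x03,0x35}
#3 dst[0x11+5] := {0xd5,0xeb,0xd7,0x2f,0x25}
#4 dst[0x0a+2] := {0x25,0x03}
query mem[0x1a]=0x05, mem[0x0f]=0x2f, mem[0x14]=0x2f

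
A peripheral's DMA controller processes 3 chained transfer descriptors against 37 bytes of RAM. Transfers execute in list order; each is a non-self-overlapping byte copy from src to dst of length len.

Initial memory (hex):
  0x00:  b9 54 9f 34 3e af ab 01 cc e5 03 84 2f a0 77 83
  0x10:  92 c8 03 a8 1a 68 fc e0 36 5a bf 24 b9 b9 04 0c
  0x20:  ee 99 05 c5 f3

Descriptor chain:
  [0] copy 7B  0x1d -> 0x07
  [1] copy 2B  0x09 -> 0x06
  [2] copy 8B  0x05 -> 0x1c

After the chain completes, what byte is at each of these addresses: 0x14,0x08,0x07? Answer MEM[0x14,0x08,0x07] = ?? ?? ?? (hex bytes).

[0] 0x1d->0x07 len=7 : b9 04 0c ee 99 05 c5
[1] 0x09->0x06 len=2 : 0c ee
[2] 0x05->0x1c len=8 : af 0c ee 04 0c ee 99 05
query mem[0x14]=0x1a, mem[0x08]=0x04, mem[0x07]=0xee

MEM[0x14,0x08,0x07] = 1a 04 ee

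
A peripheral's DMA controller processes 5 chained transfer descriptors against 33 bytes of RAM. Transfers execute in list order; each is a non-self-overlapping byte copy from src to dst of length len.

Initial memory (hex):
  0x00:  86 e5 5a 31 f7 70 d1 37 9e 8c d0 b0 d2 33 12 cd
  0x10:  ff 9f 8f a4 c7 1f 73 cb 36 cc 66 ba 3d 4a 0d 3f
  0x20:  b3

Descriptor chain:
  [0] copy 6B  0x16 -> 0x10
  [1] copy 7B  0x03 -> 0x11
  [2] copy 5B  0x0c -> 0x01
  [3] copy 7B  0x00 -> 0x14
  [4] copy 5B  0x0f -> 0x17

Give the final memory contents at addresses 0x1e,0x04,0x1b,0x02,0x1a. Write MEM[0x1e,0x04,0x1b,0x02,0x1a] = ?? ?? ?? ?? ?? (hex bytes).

[0] 0x16->0x10 len=6 : 73 cb 36 cc 66 ba
[1] 0x03->0x11 len=7 : 31 f7 70 d1 37 9e 8c
[2] 0x0c->0x01 len=5 : d2 33 12 cd 73
[3] 0x00->0x14 len=7 : 86 d2 33 12 cd 73 d1
[4] 0x0f->0x17 len=5 : cd 73 31 f7 70
query mem[0x1e]=0x0d, mem[0x04]=0xcd, mem[0x1b]=0x70, mem[0x02]=0x33, mem[0x1a]=0xf7

MEM[0x1e,0x04,0x1b,0x02,0x1a] = 0d cd 70 33 f7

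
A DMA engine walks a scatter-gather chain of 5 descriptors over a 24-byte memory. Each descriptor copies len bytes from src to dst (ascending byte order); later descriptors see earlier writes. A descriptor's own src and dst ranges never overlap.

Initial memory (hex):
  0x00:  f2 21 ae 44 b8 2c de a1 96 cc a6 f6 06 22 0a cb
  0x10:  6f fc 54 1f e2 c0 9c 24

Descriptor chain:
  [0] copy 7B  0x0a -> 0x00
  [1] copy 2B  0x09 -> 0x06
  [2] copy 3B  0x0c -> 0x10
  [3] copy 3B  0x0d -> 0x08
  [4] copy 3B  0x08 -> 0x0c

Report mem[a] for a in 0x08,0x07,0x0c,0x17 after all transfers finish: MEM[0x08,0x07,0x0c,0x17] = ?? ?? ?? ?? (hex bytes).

MEM[0x08,0x07,0x0c,0x17] = 22 a6 22 24

[0] 0x0a->0x00 len=7 : a6 f6 06 22 0a cb 6f
[1] 0x09->0x06 len=2 : cc a6
[2] 0x0c->0x10 len=3 : 06 22 0a
[3] 0x0d->0x08 len=3 : 22 0a cb
[4] 0x08->0x0c len=3 : 22 0a cb
query mem[0x08]=0x22, mem[0x07]=0xa6, mem[0x0c]=0x22, mem[0x17]=0x24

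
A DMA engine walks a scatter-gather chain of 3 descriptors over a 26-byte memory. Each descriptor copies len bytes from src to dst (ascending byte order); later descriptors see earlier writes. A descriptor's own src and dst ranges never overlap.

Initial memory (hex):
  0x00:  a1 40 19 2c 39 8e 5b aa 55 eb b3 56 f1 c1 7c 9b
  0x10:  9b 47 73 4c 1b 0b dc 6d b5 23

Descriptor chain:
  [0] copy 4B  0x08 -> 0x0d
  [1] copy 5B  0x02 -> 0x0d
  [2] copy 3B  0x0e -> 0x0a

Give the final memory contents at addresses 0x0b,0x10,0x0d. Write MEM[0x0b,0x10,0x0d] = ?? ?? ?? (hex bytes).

MEM[0x0b,0x10,0x0d] = 39 8e 19

[0] 0x08->0x0d len=4 : 55 eb b3 56
[1] 0x02->0x0d len=5 : 19 2c 39 8e 5b
[2] 0x0e->0x0a len=3 : 2c 39 8e
query mem[0x0b]=0x39, mem[0x10]=0x8e, mem[0x0d]=0x19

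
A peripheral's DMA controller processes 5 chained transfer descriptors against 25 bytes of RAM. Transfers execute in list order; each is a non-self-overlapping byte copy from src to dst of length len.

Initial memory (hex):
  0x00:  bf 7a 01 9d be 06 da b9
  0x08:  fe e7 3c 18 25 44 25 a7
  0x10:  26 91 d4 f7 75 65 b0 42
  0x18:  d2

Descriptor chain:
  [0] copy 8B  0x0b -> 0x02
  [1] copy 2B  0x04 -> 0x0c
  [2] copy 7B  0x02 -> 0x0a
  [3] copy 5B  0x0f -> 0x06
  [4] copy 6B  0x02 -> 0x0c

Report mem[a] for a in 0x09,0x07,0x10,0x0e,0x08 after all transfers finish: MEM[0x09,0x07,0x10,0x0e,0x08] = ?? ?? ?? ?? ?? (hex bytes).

MEM[0x09,0x07,0x10,0x0e,0x08] = d4 91 26 44 91

[0] 0x0b->0x02 len=8 : 18 25 44 25 a7 26 91 d4
[1] 0x04->0x0c len=2 : 44 25
[2] 0x02->0x0a len=7 : 18 25 44 25 a7 26 91
[3] 0x0f->0x06 len=5 : 26 91 91 d4 f7
[4] 0x02->0x0c len=6 : 18 25 44 25 26 91
query mem[0x09]=0xd4, mem[0x07]=0x91, mem[0x10]=0x26, mem[0x0e]=0x44, mem[0x08]=0x91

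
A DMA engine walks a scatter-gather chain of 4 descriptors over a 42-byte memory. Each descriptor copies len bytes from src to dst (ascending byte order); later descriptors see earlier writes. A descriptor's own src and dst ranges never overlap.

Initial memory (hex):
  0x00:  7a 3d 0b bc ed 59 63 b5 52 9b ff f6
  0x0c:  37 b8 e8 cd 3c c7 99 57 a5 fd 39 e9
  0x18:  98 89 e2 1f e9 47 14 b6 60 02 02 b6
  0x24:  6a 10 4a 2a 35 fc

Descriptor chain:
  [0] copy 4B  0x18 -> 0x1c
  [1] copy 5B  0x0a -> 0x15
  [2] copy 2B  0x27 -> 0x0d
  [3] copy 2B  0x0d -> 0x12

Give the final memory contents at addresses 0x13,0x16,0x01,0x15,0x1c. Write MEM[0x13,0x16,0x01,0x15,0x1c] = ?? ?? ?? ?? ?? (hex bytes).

#0 dst[0x1c+4] := {0x98,0x89,0xe2,0x1f}
#1 dst[0x15+5] := {0xff,0xf6,0x37,0xb8,0xe8}
#2 dst[0x0d+2] := {0x2a,0x35}
#3 dst[0x12+2] := {0x2a,0x35}
query mem[0x13]=0x35, mem[0x16]=0xf6, mem[0x01]=0x3d, mem[0x15]=0xff, mem[0x1c]=0x98

MEM[0x13,0x16,0x01,0x15,0x1c] = 35 f6 3d ff 98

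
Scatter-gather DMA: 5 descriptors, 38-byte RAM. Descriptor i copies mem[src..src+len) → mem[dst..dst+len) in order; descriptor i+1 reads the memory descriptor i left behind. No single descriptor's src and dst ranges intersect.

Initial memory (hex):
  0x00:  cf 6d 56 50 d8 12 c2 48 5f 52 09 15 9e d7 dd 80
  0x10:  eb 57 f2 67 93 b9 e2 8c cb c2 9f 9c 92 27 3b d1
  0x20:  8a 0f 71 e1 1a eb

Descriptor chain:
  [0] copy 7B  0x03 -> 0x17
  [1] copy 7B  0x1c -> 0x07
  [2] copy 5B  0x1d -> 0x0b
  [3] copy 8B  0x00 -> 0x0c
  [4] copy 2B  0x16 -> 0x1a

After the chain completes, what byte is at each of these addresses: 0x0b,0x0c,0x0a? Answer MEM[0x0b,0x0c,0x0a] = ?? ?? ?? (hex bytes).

[0] 0x03->0x17 len=7 : 50 d8 12 c2 48 5f 52
[1] 0x1c->0x07 len=7 : 5f 52 3b d1 8a 0f 71
[2] 0x1d->0x0b len=5 : 52 3b d1 8a 0f
[3] 0x00->0x0c len=8 : cf 6d 56 50 d8 12 c2 5f
[4] 0x16->0x1a len=2 : e2 50
query mem[0x0b]=0x52, mem[0x0c]=0xcf, mem[0x0a]=0xd1

MEM[0x0b,0x0c,0x0a] = 52 cf d1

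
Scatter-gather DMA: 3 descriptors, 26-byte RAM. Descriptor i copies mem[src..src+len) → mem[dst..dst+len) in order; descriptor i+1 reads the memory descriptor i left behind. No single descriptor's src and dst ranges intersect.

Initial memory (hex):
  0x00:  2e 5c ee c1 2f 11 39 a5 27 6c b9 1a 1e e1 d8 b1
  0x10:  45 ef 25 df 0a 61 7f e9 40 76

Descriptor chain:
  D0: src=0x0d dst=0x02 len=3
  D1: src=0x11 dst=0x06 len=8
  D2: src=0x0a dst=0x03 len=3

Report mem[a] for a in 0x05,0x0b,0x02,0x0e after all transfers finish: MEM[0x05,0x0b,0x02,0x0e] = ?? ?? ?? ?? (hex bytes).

MEM[0x05,0x0b,0x02,0x0e] = e9 7f e1 d8

#0 dst[0x02+3] := {0xe1,0xd8,0xb1}
#1 dst[0x06+8] := {0xef,0x25,0xdf,0x0a,0x61,0x7f,0xe9,0x40}
#2 dst[0x03+3] := {0x61,0x7f,0xe9}
query mem[0x05]=0xe9, mem[0x0b]=0x7f, mem[0x02]=0xe1, mem[0x0e]=0xd8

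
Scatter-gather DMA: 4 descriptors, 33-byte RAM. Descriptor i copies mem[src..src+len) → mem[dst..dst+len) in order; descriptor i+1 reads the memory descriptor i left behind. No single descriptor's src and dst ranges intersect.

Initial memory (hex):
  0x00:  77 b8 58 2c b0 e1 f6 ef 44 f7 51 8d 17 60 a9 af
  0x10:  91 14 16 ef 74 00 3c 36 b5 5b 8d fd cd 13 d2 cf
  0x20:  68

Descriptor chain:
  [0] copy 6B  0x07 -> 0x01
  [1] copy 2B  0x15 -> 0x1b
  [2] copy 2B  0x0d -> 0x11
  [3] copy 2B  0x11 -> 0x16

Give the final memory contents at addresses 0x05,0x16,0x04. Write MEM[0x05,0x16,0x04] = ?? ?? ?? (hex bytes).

MEM[0x05,0x16,0x04] = 8d 60 51

#0 dst[0x01+6] := {0xef,0x44,0xf7,0x51,0x8d,0x17}
#1 dst[0x1b+2] := {0x00,0x3c}
#2 dst[0x11+2] := {0x60,0xa9}
#3 dst[0x16+2] := {0x60,0xa9}
query mem[0x05]=0x8d, mem[0x16]=0x60, mem[0x04]=0x51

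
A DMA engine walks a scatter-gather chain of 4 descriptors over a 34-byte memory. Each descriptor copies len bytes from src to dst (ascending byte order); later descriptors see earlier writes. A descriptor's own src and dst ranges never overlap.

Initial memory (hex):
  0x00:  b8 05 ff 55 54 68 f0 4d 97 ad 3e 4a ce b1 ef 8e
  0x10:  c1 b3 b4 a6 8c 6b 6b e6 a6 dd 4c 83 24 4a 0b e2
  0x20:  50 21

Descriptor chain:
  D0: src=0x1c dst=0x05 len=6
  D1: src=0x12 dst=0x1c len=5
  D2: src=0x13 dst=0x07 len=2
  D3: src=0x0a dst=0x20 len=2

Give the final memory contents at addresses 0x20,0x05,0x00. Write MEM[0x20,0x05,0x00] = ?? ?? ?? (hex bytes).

#0 dst[0x05+6] := {0x24,0x4a,0x0b,0xe2,0x50,0x21}
#1 dst[0x1c+5] := {0xb4,0xa6,0x8c,0x6b,0x6b}
#2 dst[0x07+2] := {0xa6,0x8c}
#3 dst[0x20+2] := {0x21,0x4a}
query mem[0x20]=0x21, mem[0x05]=0x24, mem[0x00]=0xb8

MEM[0x20,0x05,0x00] = 21 24 b8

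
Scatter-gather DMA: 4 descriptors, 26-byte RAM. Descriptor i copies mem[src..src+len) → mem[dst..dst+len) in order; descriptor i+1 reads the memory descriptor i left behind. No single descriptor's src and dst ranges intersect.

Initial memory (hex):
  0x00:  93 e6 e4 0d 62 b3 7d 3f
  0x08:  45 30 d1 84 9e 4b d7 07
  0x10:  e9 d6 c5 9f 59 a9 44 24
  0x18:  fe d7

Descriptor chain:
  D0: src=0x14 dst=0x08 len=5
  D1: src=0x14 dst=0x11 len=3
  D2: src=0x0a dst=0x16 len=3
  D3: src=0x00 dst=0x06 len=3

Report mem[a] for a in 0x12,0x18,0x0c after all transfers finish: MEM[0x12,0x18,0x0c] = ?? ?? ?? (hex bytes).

MEM[0x12,0x18,0x0c] = a9 fe fe

[0] 0x14->0x08 len=5 : 59 a9 44 24 fe
[1] 0x14->0x11 len=3 : 59 a9 44
[2] 0x0a->0x16 len=3 : 44 24 fe
[3] 0x00->0x06 len=3 : 93 e6 e4
query mem[0x12]=0xa9, mem[0x18]=0xfe, mem[0x0c]=0xfe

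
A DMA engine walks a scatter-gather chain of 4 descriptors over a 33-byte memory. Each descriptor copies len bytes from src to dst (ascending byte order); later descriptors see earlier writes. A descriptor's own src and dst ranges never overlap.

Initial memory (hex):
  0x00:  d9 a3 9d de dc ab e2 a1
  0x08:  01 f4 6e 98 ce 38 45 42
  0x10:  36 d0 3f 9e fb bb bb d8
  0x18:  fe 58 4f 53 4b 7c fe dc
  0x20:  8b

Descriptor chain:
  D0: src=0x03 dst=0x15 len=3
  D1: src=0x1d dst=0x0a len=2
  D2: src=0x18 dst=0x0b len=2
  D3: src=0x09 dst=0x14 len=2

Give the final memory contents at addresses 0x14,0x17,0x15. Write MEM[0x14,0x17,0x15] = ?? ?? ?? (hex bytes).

D0: mem[0x15..0x17] <- [de dc ab]
D1: mem[0x0a..0x0b] <- [7c fe]
D2: mem[0x0b..0x0c] <- [fe 58]
D3: mem[0x14..0x15] <- [f4 7c]
query mem[0x14]=0xf4, mem[0x17]=0xab, mem[0x15]=0x7c

MEM[0x14,0x17,0x15] = f4 ab 7c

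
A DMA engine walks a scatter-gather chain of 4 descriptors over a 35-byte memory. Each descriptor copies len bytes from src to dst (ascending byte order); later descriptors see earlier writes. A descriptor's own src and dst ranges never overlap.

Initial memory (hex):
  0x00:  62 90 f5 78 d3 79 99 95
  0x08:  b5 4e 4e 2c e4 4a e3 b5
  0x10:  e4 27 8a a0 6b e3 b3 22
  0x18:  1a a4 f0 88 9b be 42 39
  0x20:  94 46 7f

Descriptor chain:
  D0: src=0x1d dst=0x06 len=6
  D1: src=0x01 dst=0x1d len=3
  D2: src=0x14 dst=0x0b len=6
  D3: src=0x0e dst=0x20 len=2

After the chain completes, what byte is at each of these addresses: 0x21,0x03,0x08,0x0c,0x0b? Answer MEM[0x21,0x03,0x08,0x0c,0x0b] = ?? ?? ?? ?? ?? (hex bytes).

[0] 0x1d->0x06 len=6 : be 42 39 94 46 7f
[1] 0x01->0x1d len=3 : 90 f5 78
[2] 0x14->0x0b len=6 : 6b e3 b3 22 1a a4
[3] 0x0e->0x20 len=2 : 22 1a
query mem[0x21]=0x1a, mem[0x03]=0x78, mem[0x08]=0x39, mem[0x0c]=0xe3, mem[0x0b]=0x6b

MEM[0x21,0x03,0x08,0x0c,0x0b] = 1a 78 39 e3 6b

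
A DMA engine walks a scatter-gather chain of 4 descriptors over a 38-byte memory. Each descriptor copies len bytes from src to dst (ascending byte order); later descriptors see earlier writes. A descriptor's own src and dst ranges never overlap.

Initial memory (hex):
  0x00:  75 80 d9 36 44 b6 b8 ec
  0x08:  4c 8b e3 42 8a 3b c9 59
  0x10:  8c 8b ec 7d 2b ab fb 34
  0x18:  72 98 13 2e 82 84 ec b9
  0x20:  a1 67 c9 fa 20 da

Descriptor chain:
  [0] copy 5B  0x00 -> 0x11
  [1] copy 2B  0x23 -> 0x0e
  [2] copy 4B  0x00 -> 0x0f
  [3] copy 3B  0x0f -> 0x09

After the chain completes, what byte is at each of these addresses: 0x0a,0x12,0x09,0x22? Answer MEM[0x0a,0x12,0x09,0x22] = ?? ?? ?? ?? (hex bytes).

  after D0: wrote 5B at 0x11 = 7580d93644
  after D1: wrote 2B at 0x0e = fa20
  after D2: wrote 4B at 0x0f = 7580d936
  after D3: wrote 3B at 0x09 = 7580d9
query mem[0x0a]=0x80, mem[0x12]=0x36, mem[0x09]=0x75, mem[0x22]=0xc9

MEM[0x0a,0x12,0x09,0x22] = 80 36 75 c9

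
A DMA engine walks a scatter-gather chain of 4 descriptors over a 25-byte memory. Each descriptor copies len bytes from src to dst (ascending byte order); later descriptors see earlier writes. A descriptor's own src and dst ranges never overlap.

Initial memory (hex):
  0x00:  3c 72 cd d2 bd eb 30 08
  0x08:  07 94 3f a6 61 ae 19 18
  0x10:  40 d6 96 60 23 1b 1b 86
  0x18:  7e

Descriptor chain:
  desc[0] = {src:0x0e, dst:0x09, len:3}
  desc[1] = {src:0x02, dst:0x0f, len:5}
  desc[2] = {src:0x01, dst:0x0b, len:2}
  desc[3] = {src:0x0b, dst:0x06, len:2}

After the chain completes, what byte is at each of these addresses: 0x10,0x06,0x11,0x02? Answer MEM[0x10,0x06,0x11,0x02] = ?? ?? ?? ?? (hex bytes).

[0] 0x0e->0x09 len=3 : 19 18 40
[1] 0x02->0x0f len=5 : cd d2 bd eb 30
[2] 0x01->0x0b len=2 : 72 cd
[3] 0x0b->0x06 len=2 : 72 cd
query mem[0x10]=0xd2, mem[0x06]=0x72, mem[0x11]=0xbd, mem[0x02]=0xcd

MEM[0x10,0x06,0x11,0x02] = d2 72 bd cd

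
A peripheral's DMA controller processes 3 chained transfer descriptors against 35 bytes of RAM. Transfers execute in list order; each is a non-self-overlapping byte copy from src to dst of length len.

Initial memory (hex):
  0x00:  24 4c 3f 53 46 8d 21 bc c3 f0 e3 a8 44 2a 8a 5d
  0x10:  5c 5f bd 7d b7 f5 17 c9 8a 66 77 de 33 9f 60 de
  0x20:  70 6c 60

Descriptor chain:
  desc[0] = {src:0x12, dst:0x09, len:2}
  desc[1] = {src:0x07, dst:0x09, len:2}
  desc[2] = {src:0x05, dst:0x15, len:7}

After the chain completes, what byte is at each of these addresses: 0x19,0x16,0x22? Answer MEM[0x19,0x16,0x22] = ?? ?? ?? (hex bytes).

[0] 0x12->0x09 len=2 : bd 7d
[1] 0x07->0x09 len=2 : bc c3
[2] 0x05->0x15 len=7 : 8d 21 bc c3 bc c3 a8
query mem[0x19]=0xbc, mem[0x16]=0x21, mem[0x22]=0x60

MEM[0x19,0x16,0x22] = bc 21 60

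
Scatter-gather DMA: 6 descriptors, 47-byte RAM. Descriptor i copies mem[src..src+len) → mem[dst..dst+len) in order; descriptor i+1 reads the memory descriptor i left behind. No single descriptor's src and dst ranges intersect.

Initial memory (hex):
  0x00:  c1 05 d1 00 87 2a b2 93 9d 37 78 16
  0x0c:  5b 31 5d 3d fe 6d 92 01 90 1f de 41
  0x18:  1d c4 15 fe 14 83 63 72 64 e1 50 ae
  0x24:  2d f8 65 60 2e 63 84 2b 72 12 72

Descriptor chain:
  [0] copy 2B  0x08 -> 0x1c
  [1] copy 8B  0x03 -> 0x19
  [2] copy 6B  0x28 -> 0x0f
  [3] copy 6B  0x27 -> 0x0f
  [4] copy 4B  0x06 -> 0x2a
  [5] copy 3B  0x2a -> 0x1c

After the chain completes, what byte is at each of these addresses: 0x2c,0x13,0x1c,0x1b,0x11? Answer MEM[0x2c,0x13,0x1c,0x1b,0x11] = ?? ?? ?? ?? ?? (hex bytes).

MEM[0x2c,0x13,0x1c,0x1b,0x11] = 9d 2b b2 2a 63

  after D0: wrote 2B at 0x1c = 9d37
  after D1: wrote 8B at 0x19 = 00872ab2939d3778
  after D2: wrote 6B at 0x0f = 2e63842b7212
  after D3: wrote 6B at 0x0f = 602e63842b72
  after D4: wrote 4B at 0x2a = b2939d37
  after D5: wrote 3B at 0x1c = b2939d
query mem[0x2c]=0x9d, mem[0x13]=0x2b, mem[0x1c]=0xb2, mem[0x1b]=0x2a, mem[0x11]=0x63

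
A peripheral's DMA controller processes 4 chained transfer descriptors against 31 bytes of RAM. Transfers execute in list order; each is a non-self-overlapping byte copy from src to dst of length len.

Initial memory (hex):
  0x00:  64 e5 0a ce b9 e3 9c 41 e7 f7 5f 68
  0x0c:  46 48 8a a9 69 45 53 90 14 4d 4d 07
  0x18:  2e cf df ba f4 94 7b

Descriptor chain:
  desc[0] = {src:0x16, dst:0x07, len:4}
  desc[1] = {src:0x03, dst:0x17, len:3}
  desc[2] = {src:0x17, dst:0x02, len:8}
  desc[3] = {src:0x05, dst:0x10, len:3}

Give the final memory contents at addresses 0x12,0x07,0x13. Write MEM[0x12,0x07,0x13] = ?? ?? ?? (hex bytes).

  after D0: wrote 4B at 0x07 = 4d072ecf
  after D1: wrote 3B at 0x17 = ceb9e3
  after D2: wrote 8B at 0x02 = ceb9e3dfbaf4947b
  after D3: wrote 3B at 0x10 = dfbaf4
query mem[0x12]=0xf4, mem[0x07]=0xf4, mem[0x13]=0x90

MEM[0x12,0x07,0x13] = f4 f4 90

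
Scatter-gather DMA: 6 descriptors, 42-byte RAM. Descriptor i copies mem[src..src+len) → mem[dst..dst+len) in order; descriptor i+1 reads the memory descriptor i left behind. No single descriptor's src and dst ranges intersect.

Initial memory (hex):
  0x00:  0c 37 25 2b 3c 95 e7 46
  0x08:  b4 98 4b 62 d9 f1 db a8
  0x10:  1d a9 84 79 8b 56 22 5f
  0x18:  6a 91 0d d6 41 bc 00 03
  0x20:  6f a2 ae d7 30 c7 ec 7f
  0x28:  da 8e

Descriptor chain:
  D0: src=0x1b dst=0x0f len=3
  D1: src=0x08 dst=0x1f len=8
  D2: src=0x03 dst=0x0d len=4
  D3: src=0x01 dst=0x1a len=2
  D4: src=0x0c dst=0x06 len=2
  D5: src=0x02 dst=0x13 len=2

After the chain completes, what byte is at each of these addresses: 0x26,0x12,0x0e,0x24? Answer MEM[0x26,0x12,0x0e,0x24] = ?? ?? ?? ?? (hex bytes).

MEM[0x26,0x12,0x0e,0x24] = d6 84 3c f1

D0: mem[0x0f..0x11] <- [d6 41 bc]
D1: mem[0x1f..0x26] <- [b4 98 4b 62 d9 f1 db d6]
D2: mem[0x0d..0x10] <- [2b 3c 95 e7]
D3: mem[0x1a..0x1b] <- [37 25]
D4: mem[0x06..0x07] <- [d9 2b]
D5: mem[0x13..0x14] <- [25 2b]
query mem[0x26]=0xd6, mem[0x12]=0x84, mem[0x0e]=0x3c, mem[0x24]=0xf1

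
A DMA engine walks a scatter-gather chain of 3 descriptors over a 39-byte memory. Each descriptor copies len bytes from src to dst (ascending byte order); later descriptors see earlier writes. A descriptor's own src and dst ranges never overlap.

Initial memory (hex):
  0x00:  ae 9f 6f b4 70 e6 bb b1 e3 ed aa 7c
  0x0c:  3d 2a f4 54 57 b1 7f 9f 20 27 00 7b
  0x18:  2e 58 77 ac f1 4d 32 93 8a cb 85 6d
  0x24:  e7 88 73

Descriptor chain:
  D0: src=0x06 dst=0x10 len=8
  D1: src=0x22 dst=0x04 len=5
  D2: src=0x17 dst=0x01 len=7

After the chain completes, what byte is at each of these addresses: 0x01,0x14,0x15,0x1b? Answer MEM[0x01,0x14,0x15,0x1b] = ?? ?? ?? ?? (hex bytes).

MEM[0x01,0x14,0x15,0x1b] = 2a aa 7c ac

[0] 0x06->0x10 len=8 : bb b1 e3 ed aa 7c 3d 2a
[1] 0x22->0x04 len=5 : 85 6d e7 88 73
[2] 0x17->0x01 len=7 : 2a 2e 58 77 ac f1 4d
query mem[0x01]=0x2a, mem[0x14]=0xaa, mem[0x15]=0x7c, mem[0x1b]=0xac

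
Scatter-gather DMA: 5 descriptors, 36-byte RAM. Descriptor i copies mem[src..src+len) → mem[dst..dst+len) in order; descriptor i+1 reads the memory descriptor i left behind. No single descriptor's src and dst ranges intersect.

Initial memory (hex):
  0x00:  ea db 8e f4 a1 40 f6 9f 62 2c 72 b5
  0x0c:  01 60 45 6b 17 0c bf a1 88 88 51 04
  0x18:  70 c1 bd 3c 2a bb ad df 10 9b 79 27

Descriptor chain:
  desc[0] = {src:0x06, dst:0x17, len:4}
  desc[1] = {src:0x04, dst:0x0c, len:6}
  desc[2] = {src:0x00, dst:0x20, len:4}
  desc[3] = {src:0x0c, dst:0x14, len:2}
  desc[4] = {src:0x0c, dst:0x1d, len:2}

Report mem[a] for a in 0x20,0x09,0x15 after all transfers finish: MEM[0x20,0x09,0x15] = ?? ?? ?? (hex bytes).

MEM[0x20,0x09,0x15] = ea 2c 40

#0 dst[0x17+4] := {0xf6,0x9f,0x62,0x2c}
#1 dst[0x0c+6] := {0xa1,0x40,0xf6,0x9f,0x62,0x2c}
#2 dst[0x20+4] := {0xea,0xdb,0x8e,0xf4}
#3 dst[0x14+2] := {0xa1,0x40}
#4 dst[0x1d+2] := {0xa1,0x40}
query mem[0x20]=0xea, mem[0x09]=0x2c, mem[0x15]=0x40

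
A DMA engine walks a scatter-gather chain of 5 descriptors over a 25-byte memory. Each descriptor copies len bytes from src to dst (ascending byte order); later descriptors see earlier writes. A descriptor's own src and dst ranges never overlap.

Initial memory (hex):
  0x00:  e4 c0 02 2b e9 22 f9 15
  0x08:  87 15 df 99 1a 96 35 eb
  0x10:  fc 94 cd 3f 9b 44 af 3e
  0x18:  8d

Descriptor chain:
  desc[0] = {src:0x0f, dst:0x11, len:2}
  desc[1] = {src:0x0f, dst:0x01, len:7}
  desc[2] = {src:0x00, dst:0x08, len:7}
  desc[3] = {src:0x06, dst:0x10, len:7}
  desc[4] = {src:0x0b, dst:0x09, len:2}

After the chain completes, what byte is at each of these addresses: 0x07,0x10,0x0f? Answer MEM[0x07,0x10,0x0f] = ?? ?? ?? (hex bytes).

MEM[0x07,0x10,0x0f] = 44 9b eb

#0 dst[0x11+2] := {0xeb,0xfc}
#1 dst[0x01+7] := {0xeb,0xfc,0xeb,0xfc,0x3f,0x9b,0x44}
#2 dst[0x08+7] := {0xe4,0xeb,0xfc,0xeb,0xfc,0x3f,0x9b}
#3 dst[0x10+7] := {0x9b,0x44,0xe4,0xeb,0xfc,0xeb,0xfc}
#4 dst[0x09+2] := {0xeb,0xfc}
query mem[0x07]=0x44, mem[0x10]=0x9b, mem[0x0f]=0xeb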